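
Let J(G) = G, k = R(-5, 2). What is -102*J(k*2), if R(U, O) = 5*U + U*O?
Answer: 7140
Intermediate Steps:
R(U, O) = 5*U + O*U
k = -35 (k = -5*(5 + 2) = -5*7 = -35)
-102*J(k*2) = -(-3570)*2 = -102*(-70) = 7140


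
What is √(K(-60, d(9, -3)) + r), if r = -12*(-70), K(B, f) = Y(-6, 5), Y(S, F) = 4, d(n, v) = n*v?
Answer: 2*√211 ≈ 29.052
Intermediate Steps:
K(B, f) = 4
r = 840
√(K(-60, d(9, -3)) + r) = √(4 + 840) = √844 = 2*√211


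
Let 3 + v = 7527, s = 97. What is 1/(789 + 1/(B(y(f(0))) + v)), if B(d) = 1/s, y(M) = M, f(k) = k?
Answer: 729829/575835178 ≈ 0.0012674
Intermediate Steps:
v = 7524 (v = -3 + 7527 = 7524)
B(d) = 1/97
1/(789 + 1/(B(y(f(0))) + v)) = 1/(789 + 1/(1/97 + 7524)) = 1/(789 + 1/(729829/97)) = 1/(789 + 97/729829) = 1/(575835178/729829) = 729829/575835178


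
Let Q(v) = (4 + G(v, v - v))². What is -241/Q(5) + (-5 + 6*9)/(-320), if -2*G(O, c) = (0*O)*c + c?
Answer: -4869/320 ≈ -15.216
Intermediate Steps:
G(O, c) = -c/2 (G(O, c) = -((0*O)*c + c)/2 = -(0*c + c)/2 = -(0 + c)/2 = -c/2)
Q(v) = 16 (Q(v) = (4 - (v - v)/2)² = (4 - ½*0)² = (4 + 0)² = 4² = 16)
-241/Q(5) + (-5 + 6*9)/(-320) = -241/16 + (-5 + 6*9)/(-320) = -241*1/16 + (-5 + 54)*(-1/320) = -241/16 + 49*(-1/320) = -241/16 - 49/320 = -4869/320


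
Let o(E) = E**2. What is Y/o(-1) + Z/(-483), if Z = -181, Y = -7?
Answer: -3200/483 ≈ -6.6253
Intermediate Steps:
Y/o(-1) + Z/(-483) = -7/((-1)**2) - 181/(-483) = -7/1 - 181*(-1/483) = -7*1 + 181/483 = -7 + 181/483 = -3200/483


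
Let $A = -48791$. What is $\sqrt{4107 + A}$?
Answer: $2 i \sqrt{11171} \approx 211.39 i$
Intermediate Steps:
$\sqrt{4107 + A} = \sqrt{4107 - 48791} = \sqrt{-44684} = 2 i \sqrt{11171}$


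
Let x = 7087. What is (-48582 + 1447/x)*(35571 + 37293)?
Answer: -25087015961568/7087 ≈ -3.5399e+9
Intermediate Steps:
(-48582 + 1447/x)*(35571 + 37293) = (-48582 + 1447/7087)*(35571 + 37293) = (-48582 + 1447*(1/7087))*72864 = (-48582 + 1447/7087)*72864 = -344299187/7087*72864 = -25087015961568/7087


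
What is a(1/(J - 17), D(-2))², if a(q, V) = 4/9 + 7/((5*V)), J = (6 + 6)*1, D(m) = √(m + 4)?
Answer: 4769/4050 + 28*√2/45 ≈ 2.0575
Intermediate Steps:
D(m) = √(4 + m)
J = 12 (J = 12*1 = 12)
a(q, V) = 4/9 + 7/(5*V) (a(q, V) = 4*(⅑) + 7*(1/(5*V)) = 4/9 + 7/(5*V))
a(1/(J - 17), D(-2))² = ((63 + 20*√(4 - 2))/(45*(√(4 - 2))))² = ((63 + 20*√2)/(45*(√2)))² = ((√2/2)*(63 + 20*√2)/45)² = (√2*(63 + 20*√2)/90)² = (63 + 20*√2)²/4050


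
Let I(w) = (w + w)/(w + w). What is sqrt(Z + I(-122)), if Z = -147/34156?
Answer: sqrt(290402851)/17078 ≈ 0.99785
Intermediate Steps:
I(w) = 1 (I(w) = (2*w)/((2*w)) = (2*w)*(1/(2*w)) = 1)
Z = -147/34156 (Z = -147*1/34156 = -147/34156 ≈ -0.0043038)
sqrt(Z + I(-122)) = sqrt(-147/34156 + 1) = sqrt(34009/34156) = sqrt(290402851)/17078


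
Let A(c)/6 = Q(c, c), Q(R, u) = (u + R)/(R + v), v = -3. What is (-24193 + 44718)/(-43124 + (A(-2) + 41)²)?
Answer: -513125/1025659 ≈ -0.50029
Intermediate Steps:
Q(R, u) = (R + u)/(-3 + R) (Q(R, u) = (u + R)/(R - 3) = (R + u)/(-3 + R))
A(c) = 12*c/(-3 + c) (A(c) = 6*((c + c)/(-3 + c)) = 6*((2*c)/(-3 + c)) = 6*(2*c/(-3 + c)) = 12*c/(-3 + c))
(-24193 + 44718)/(-43124 + (A(-2) + 41)²) = (-24193 + 44718)/(-43124 + (12*(-2)/(-3 - 2) + 41)²) = 20525/(-43124 + (12*(-2)/(-5) + 41)²) = 20525/(-43124 + (12*(-2)*(-⅕) + 41)²) = 20525/(-43124 + (24/5 + 41)²) = 20525/(-43124 + (229/5)²) = 20525/(-43124 + 52441/25) = 20525/(-1025659/25) = 20525*(-25/1025659) = -513125/1025659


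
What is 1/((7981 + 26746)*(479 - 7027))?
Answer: -1/227392396 ≈ -4.3977e-9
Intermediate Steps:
1/((7981 + 26746)*(479 - 7027)) = 1/(34727*(-6548)) = 1/(-227392396) = -1/227392396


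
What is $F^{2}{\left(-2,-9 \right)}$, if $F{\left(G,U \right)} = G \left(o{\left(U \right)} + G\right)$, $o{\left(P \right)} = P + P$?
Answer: $1600$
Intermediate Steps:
$o{\left(P \right)} = 2 P$
$F{\left(G,U \right)} = G \left(G + 2 U\right)$ ($F{\left(G,U \right)} = G \left(2 U + G\right) = G \left(G + 2 U\right)$)
$F^{2}{\left(-2,-9 \right)} = \left(- 2 \left(-2 + 2 \left(-9\right)\right)\right)^{2} = \left(- 2 \left(-2 - 18\right)\right)^{2} = \left(\left(-2\right) \left(-20\right)\right)^{2} = 40^{2} = 1600$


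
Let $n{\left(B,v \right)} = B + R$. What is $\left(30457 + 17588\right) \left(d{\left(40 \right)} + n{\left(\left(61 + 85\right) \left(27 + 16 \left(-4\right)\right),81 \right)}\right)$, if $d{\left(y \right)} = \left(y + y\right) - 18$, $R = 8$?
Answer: $-256175940$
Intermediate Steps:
$n{\left(B,v \right)} = 8 + B$ ($n{\left(B,v \right)} = B + 8 = 8 + B$)
$d{\left(y \right)} = -18 + 2 y$ ($d{\left(y \right)} = 2 y - 18 = -18 + 2 y$)
$\left(30457 + 17588\right) \left(d{\left(40 \right)} + n{\left(\left(61 + 85\right) \left(27 + 16 \left(-4\right)\right),81 \right)}\right) = \left(30457 + 17588\right) \left(\left(-18 + 2 \cdot 40\right) + \left(8 + \left(61 + 85\right) \left(27 + 16 \left(-4\right)\right)\right)\right) = 48045 \left(\left(-18 + 80\right) + \left(8 + 146 \left(27 - 64\right)\right)\right) = 48045 \left(62 + \left(8 + 146 \left(-37\right)\right)\right) = 48045 \left(62 + \left(8 - 5402\right)\right) = 48045 \left(62 - 5394\right) = 48045 \left(-5332\right) = -256175940$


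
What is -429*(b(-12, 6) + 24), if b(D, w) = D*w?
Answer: 20592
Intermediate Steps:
-429*(b(-12, 6) + 24) = -429*(-12*6 + 24) = -429*(-72 + 24) = -429*(-48) = 20592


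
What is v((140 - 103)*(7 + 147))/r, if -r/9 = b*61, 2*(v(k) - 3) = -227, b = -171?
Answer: -221/187758 ≈ -0.0011770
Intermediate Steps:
v(k) = -221/2 (v(k) = 3 + (½)*(-227) = 3 - 227/2 = -221/2)
r = 93879 (r = -(-1539)*61 = -9*(-10431) = 93879)
v((140 - 103)*(7 + 147))/r = -221/2/93879 = -221/2*1/93879 = -221/187758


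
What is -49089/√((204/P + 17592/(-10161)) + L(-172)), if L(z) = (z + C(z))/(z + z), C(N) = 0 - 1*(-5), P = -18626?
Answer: 98178*I*√36994498794117744342/13637472787 ≈ 43787.0*I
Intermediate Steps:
C(N) = 5 (C(N) = 0 + 5 = 5)
L(z) = (5 + z)/(2*z) (L(z) = (z + 5)/(z + z) = (5 + z)/((2*z)) = (5 + z)*(1/(2*z)) = (5 + z)/(2*z))
-49089/√((204/P + 17592/(-10161)) + L(-172)) = -49089/√((204/(-18626) + 17592/(-10161)) + (½)*(5 - 172)/(-172)) = -49089/√((204*(-1/18626) + 17592*(-1/10161)) + (½)*(-1/172)*(-167)) = -49089/√((-102/9313 - 5864/3387) + 167/344) = -49089/√(-54956906/31543131 + 167/344) = -49089*(-2*I*√36994498794117744342/13637472787) = -(-98178)*I*√36994498794117744342/13637472787 = 98178*I*√36994498794117744342/13637472787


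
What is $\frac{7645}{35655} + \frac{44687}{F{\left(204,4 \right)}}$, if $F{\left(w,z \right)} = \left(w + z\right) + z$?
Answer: $\frac{318987145}{1511772} \approx 211.0$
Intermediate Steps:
$F{\left(w,z \right)} = w + 2 z$
$\frac{7645}{35655} + \frac{44687}{F{\left(204,4 \right)}} = \frac{7645}{35655} + \frac{44687}{204 + 2 \cdot 4} = 7645 \cdot \frac{1}{35655} + \frac{44687}{204 + 8} = \frac{1529}{7131} + \frac{44687}{212} = \frac{318987145}{1511772}$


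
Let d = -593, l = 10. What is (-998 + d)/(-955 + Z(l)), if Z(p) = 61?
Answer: 1591/894 ≈ 1.7796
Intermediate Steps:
(-998 + d)/(-955 + Z(l)) = (-998 - 593)/(-955 + 61) = -1591/(-894) = -1591*(-1/894) = 1591/894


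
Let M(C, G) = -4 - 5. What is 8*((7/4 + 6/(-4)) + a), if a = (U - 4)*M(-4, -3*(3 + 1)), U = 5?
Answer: -70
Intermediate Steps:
M(C, G) = -9
a = -9 (a = (5 - 4)*(-9) = 1*(-9) = -9)
8*((7/4 + 6/(-4)) + a) = 8*((7/4 + 6/(-4)) - 9) = 8*((7*(1/4) + 6*(-1/4)) - 9) = 8*((7/4 - 3/2) - 9) = 8*(1/4 - 9) = 8*(-35/4) = -70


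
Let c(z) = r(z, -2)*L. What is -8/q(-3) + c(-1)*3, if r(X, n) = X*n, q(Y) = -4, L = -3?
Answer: -16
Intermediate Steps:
c(z) = 6*z (c(z) = (z*(-2))*(-3) = -2*z*(-3) = 6*z)
-8/q(-3) + c(-1)*3 = -8/(-4) + (6*(-1))*3 = -8*(-1/4) - 6*3 = 2 - 18 = -16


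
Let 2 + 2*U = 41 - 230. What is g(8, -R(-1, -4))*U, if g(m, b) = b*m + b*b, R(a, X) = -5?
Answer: -12415/2 ≈ -6207.5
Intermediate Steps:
g(m, b) = b² + b*m (g(m, b) = b*m + b² = b² + b*m)
U = -191/2 (U = -1 + (41 - 230)/2 = -1 + (½)*(-189) = -1 - 189/2 = -191/2 ≈ -95.500)
g(8, -R(-1, -4))*U = ((-1*(-5))*(-1*(-5) + 8))*(-191/2) = (5*(5 + 8))*(-191/2) = (5*13)*(-191/2) = 65*(-191/2) = -12415/2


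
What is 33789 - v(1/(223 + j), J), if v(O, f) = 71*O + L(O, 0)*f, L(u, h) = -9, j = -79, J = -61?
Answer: 4786489/144 ≈ 33240.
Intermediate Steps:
v(O, f) = -9*f + 71*O (v(O, f) = 71*O - 9*f = -9*f + 71*O)
33789 - v(1/(223 + j), J) = 33789 - (-9*(-61) + 71/(223 - 79)) = 33789 - (549 + 71/144) = 33789 - 1*79127/144 = 33789 - 79127/144 = 4786489/144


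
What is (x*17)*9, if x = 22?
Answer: 3366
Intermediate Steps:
(x*17)*9 = (22*17)*9 = 374*9 = 3366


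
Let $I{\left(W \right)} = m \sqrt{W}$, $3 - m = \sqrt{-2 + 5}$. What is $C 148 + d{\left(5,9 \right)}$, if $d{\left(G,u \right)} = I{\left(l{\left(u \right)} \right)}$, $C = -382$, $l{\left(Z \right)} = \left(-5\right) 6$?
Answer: $-56536 + i \sqrt{30} \left(3 - \sqrt{3}\right) \approx -56536.0 + 6.9448 i$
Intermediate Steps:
$l{\left(Z \right)} = -30$
$m = 3 - \sqrt{3}$ ($m = 3 - \sqrt{-2 + 5} = 3 - \sqrt{3} \approx 1.268$)
$I{\left(W \right)} = \sqrt{W} \left(3 - \sqrt{3}\right)$ ($I{\left(W \right)} = \left(3 - \sqrt{3}\right) \sqrt{W} = \sqrt{W} \left(3 - \sqrt{3}\right)$)
$d{\left(G,u \right)} = i \sqrt{30} \left(3 - \sqrt{3}\right)$ ($d{\left(G,u \right)} = \sqrt{-30} \left(3 - \sqrt{3}\right) = i \sqrt{30} \left(3 - \sqrt{3}\right)$)
$C 148 + d{\left(5,9 \right)} = \left(-382\right) 148 + i \sqrt{30} \left(3 - \sqrt{3}\right) = -56536 + i \sqrt{30} \left(3 - \sqrt{3}\right)$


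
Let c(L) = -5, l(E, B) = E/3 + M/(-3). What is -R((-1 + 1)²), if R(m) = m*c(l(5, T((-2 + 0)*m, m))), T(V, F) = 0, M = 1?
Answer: 0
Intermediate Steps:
l(E, B) = -⅓ + E/3 (l(E, B) = E/3 + 1/(-3) = E*(⅓) + 1*(-⅓) = E/3 - ⅓ = -⅓ + E/3)
R(m) = -5*m (R(m) = m*(-5) = -5*m)
-R((-1 + 1)²) = -(-5)*(-1 + 1)² = -(-5)*0² = -(-5)*0 = -1*0 = 0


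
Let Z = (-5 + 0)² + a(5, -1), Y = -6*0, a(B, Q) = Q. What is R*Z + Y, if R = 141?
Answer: 3384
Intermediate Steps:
Y = 0 (Y = -1*0 = 0)
Z = 24 (Z = (-5 + 0)² - 1 = (-5)² - 1 = 25 - 1 = 24)
R*Z + Y = 141*24 + 0 = 3384 + 0 = 3384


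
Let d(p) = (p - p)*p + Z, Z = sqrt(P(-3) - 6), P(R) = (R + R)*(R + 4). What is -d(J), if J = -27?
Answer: -2*I*sqrt(3) ≈ -3.4641*I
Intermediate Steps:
P(R) = 2*R*(4 + R) (P(R) = (2*R)*(4 + R) = 2*R*(4 + R))
Z = 2*I*sqrt(3) (Z = sqrt(2*(-3)*(4 - 3) - 6) = sqrt(2*(-3)*1 - 6) = sqrt(-6 - 6) = sqrt(-12) = 2*I*sqrt(3) ≈ 3.4641*I)
d(p) = 2*I*sqrt(3) (d(p) = (p - p)*p + 2*I*sqrt(3) = 0*p + 2*I*sqrt(3) = 0 + 2*I*sqrt(3) = 2*I*sqrt(3))
-d(J) = -2*I*sqrt(3)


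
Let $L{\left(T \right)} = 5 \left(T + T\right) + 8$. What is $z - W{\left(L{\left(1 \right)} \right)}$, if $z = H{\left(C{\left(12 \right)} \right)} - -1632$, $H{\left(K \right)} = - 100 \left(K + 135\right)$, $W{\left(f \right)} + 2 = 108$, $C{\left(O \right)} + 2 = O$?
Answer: $-12974$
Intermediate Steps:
$C{\left(O \right)} = -2 + O$
$L{\left(T \right)} = 8 + 10 T$ ($L{\left(T \right)} = 5 \cdot 2 T + 8 = 10 T + 8 = 8 + 10 T$)
$W{\left(f \right)} = 106$ ($W{\left(f \right)} = -2 + 108 = 106$)
$H{\left(K \right)} = -13500 - 100 K$ ($H{\left(K \right)} = - 100 \left(135 + K\right) = -13500 - 100 K$)
$z = -12868$ ($z = \left(-13500 - 100 \left(-2 + 12\right)\right) - -1632 = \left(-13500 - 1000\right) + 1632 = -14500 + 1632 = -12868$)
$z - W{\left(L{\left(1 \right)} \right)} = -12868 - 106 = -12974$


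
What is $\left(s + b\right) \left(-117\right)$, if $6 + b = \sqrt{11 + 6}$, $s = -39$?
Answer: $5265 - 117 \sqrt{17} \approx 4782.6$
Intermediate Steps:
$b = -6 + \sqrt{17}$ ($b = -6 + \sqrt{11 + 6} = -6 + \sqrt{17} \approx -1.8769$)
$\left(s + b\right) \left(-117\right) = \left(-39 - \left(6 - \sqrt{17}\right)\right) \left(-117\right) = \left(-45 + \sqrt{17}\right) \left(-117\right) = 5265 - 117 \sqrt{17}$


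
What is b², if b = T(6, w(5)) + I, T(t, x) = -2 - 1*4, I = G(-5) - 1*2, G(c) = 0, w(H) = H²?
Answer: 64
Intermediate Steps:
I = -2 (I = 0 - 1*2 = 0 - 2 = -2)
T(t, x) = -6 (T(t, x) = -2 - 4 = -6)
b = -8 (b = -6 - 2 = -8)
b² = (-8)² = 64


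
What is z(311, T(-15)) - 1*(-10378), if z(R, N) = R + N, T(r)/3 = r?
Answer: 10644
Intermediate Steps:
T(r) = 3*r
z(R, N) = N + R
z(311, T(-15)) - 1*(-10378) = (3*(-15) + 311) - 1*(-10378) = (-45 + 311) + 10378 = 266 + 10378 = 10644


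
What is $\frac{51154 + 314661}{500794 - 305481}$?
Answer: $\frac{365815}{195313} \approx 1.873$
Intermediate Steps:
$\frac{51154 + 314661}{500794 - 305481} = \frac{365815}{195313}$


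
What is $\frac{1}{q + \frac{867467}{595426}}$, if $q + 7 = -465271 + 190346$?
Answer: $- \frac{595426}{163700793565} \approx -3.6373 \cdot 10^{-6}$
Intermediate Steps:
$q = -274932$ ($q = -7 + \left(-465271 + 190346\right) = -7 - 274925 = -274932$)
$\frac{1}{q + \frac{867467}{595426}} = \frac{1}{-274932 + \frac{867467}{595426}} = \frac{1}{- \frac{163700793565}{595426}} = - \frac{595426}{163700793565}$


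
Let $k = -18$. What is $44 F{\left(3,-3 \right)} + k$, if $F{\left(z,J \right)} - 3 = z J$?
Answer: $-282$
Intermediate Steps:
$F{\left(z,J \right)} = 3 + J z$ ($F{\left(z,J \right)} = 3 + z J = 3 + J z$)
$44 F{\left(3,-3 \right)} + k = 44 \left(3 - 9\right) - 18 = 44 \left(-6\right) - 18 = -264 - 18 = -282$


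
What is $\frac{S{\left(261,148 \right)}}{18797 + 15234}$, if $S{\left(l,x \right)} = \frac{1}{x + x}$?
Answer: $\frac{1}{10073176} \approx 9.9274 \cdot 10^{-8}$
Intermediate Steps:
$S{\left(l,x \right)} = \frac{1}{2 x}$
$\frac{S{\left(261,148 \right)}}{18797 + 15234} = \frac{\frac{1}{2} \cdot \frac{1}{148}}{18797 + 15234} = \frac{\frac{1}{2} \cdot \frac{1}{148}}{34031} = \frac{1}{296} \cdot \frac{1}{34031} = \frac{1}{10073176}$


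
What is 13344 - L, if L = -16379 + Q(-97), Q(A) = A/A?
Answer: 29722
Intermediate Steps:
Q(A) = 1
L = -16378 (L = -16379 + 1 = -16378)
13344 - L = 13344 - 1*(-16378) = 13344 + 16378 = 29722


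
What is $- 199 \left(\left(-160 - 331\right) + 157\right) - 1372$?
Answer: $65094$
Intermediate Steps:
$- 199 \left(\left(-160 - 331\right) + 157\right) - 1372 = - 199 \left(-491 + 157\right) - 1372 = \left(-199\right) \left(-334\right) - 1372 = 66466 - 1372 = 65094$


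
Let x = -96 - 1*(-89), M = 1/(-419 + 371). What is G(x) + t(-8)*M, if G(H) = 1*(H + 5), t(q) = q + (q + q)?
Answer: -3/2 ≈ -1.5000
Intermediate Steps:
M = -1/48 (M = 1/(-48) = -1/48 ≈ -0.020833)
t(q) = 3*q (t(q) = q + 2*q = 3*q)
x = -7 (x = -96 + 89 = -7)
G(H) = 5 + H (G(H) = 1*(5 + H) = 5 + H)
G(x) + t(-8)*M = (5 - 7) + (3*(-8))*(-1/48) = -2 - 24*(-1/48) = -2 + ½ = -3/2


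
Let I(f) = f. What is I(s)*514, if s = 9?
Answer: 4626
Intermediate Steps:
I(s)*514 = 9*514 = 4626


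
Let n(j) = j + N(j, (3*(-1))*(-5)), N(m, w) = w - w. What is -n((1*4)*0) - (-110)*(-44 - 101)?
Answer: -15950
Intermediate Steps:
N(m, w) = 0
n(j) = j (n(j) = j + 0 = j)
-n((1*4)*0) - (-110)*(-44 - 101) = -1*4*0 - (-110)*(-44 - 101) = -4*0 - (-110)*(-145) = -1*0 - 1*15950 = 0 - 15950 = -15950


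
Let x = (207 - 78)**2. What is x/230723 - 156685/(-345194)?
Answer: 41895206609/79644195262 ≈ 0.52603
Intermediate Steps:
x = 16641 (x = 129**2 = 16641)
x/230723 - 156685/(-345194) = 16641/230723 - 156685/(-345194) = 16641*(1/230723) - 156685*(-1/345194) = 16641/230723 + 156685/345194 = 41895206609/79644195262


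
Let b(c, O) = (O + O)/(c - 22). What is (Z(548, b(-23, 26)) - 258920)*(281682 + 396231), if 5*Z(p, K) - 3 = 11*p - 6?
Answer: -174708348795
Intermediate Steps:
b(c, O) = 2*O/(-22 + c) (b(c, O) = (2*O)/(-22 + c) = 2*O/(-22 + c))
Z(p, K) = -⅗ + 11*p/5 (Z(p, K) = ⅗ + (11*p - 6)/5 = ⅗ + (-6 + 11*p)/5 = ⅗ + (-6/5 + 11*p/5) = -⅗ + 11*p/5)
(Z(548, b(-23, 26)) - 258920)*(281682 + 396231) = ((-⅗ + (11/5)*548) - 258920)*(281682 + 396231) = ((-⅗ + 6028/5) - 258920)*677913 = (1205 - 258920)*677913 = -257715*677913 = -174708348795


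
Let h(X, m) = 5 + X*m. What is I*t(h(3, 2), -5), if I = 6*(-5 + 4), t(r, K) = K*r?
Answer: 330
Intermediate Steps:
I = -6 (I = 6*(-1) = -6)
I*t(h(3, 2), -5) = -(-30)*(5 + 3*2) = -(-30)*(5 + 6) = -(-30)*11 = -6*(-55) = 330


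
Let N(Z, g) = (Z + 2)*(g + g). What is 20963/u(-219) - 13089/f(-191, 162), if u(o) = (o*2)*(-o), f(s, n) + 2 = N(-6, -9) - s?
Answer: -140110489/2781738 ≈ -50.368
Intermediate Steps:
N(Z, g) = 2*g*(2 + Z) (N(Z, g) = (2 + Z)*(2*g) = 2*g*(2 + Z))
f(s, n) = 70 - s (f(s, n) = -2 + (2*(-9)*(2 - 6) - s) = -2 + (2*(-9)*(-4) - s) = -2 + (72 - s) = 70 - s)
u(o) = -2*o² (u(o) = (2*o)*(-o) = -2*o²)
20963/u(-219) - 13089/f(-191, 162) = 20963/((-2*(-219)²)) - 13089/(70 - 1*(-191)) = 20963/((-2*47961)) - 13089/(70 + 191) = 20963/(-95922) - 13089/261 = 20963*(-1/95922) - 13089*1/261 = -20963/95922 - 4363/87 = -140110489/2781738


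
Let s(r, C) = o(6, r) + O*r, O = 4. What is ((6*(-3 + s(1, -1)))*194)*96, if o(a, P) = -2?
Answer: -111744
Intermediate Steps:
s(r, C) = -2 + 4*r
((6*(-3 + s(1, -1)))*194)*96 = ((6*(-3 + (-2 + 4*1)))*194)*96 = ((6*(-3 + (-2 + 4)))*194)*96 = ((6*(-3 + 2))*194)*96 = ((6*(-1))*194)*96 = -6*194*96 = -1164*96 = -111744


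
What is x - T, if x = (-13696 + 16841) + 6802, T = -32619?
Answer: 42566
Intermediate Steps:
x = 9947 (x = 3145 + 6802 = 9947)
x - T = 9947 - 1*(-32619) = 9947 + 32619 = 42566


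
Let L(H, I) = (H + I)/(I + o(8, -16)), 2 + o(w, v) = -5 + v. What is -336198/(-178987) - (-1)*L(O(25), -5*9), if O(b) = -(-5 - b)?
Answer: 25546269/12171116 ≈ 2.0989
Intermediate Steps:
o(w, v) = -7 + v (o(w, v) = -2 + (-5 + v) = -7 + v)
O(b) = 5 + b
L(H, I) = (H + I)/(-23 + I) (L(H, I) = (H + I)/(I + (-7 - 16)) = (H + I)/(I - 23) = (H + I)/(-23 + I))
-336198/(-178987) - (-1)*L(O(25), -5*9) = -336198/(-178987) - (-1)*((5 + 25) - 5*9)/(-23 - 5*9) = -336198*(-1/178987) - (-1)*(30 - 45)/(-23 - 45) = 336198/178987 - (-1)*-15/(-68) = 336198/178987 - (-1)*(-1/68*(-15)) = 336198/178987 - (-1)*15/68 = 336198/178987 - 1*(-15/68) = 336198/178987 + 15/68 = 25546269/12171116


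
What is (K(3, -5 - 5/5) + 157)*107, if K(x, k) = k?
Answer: 16157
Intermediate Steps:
(K(3, -5 - 5/5) + 157)*107 = ((-5 - 5/5) + 157)*107 = ((-5 - 5*1/5) + 157)*107 = ((-5 - 1) + 157)*107 = (-6 + 157)*107 = 151*107 = 16157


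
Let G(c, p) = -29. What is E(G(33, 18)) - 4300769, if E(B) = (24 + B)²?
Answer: -4300744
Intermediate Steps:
E(G(33, 18)) - 4300769 = (24 - 29)² - 4300769 = (-5)² - 4300769 = 25 - 4300769 = -4300744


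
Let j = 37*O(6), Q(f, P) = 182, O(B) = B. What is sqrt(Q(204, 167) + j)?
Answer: 2*sqrt(101) ≈ 20.100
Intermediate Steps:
j = 222 (j = 37*6 = 222)
sqrt(Q(204, 167) + j) = sqrt(182 + 222) = sqrt(404) = 2*sqrt(101)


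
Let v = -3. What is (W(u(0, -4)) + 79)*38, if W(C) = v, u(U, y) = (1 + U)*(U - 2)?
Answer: 2888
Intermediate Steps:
u(U, y) = (1 + U)*(-2 + U)
W(C) = -3
(W(u(0, -4)) + 79)*38 = (-3 + 79)*38 = 76*38 = 2888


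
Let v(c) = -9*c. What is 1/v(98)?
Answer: -1/882 ≈ -0.0011338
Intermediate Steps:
1/v(98) = 1/(-9*98) = 1/(-882) = -1/882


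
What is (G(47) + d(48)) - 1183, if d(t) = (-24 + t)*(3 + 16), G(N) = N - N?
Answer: -727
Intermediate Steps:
G(N) = 0
d(t) = -456 + 19*t (d(t) = (-24 + t)*19 = -456 + 19*t)
(G(47) + d(48)) - 1183 = (0 + (-456 + 19*48)) - 1183 = (0 + (-456 + 912)) - 1183 = (0 + 456) - 1183 = 456 - 1183 = -727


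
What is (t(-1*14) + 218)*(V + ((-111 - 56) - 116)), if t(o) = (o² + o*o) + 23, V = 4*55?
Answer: -39879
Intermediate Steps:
V = 220
t(o) = 23 + 2*o² (t(o) = (o² + o²) + 23 = 2*o² + 23 = 23 + 2*o²)
(t(-1*14) + 218)*(V + ((-111 - 56) - 116)) = ((23 + 2*(-1*14)²) + 218)*(220 + ((-111 - 56) - 116)) = ((23 + 2*(-14)²) + 218)*(220 + (-167 - 116)) = ((23 + 2*196) + 218)*(220 - 283) = ((23 + 392) + 218)*(-63) = (415 + 218)*(-63) = 633*(-63) = -39879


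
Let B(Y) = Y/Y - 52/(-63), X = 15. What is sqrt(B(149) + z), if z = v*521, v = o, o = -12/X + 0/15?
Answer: I*sqrt(4575095)/105 ≈ 20.371*I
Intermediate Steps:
o = -4/5 (o = -12/15 + 0/15 = -12*1/15 + 0*(1/15) = -4/5 + 0 = -4/5 ≈ -0.80000)
v = -4/5 ≈ -0.80000
B(Y) = 115/63 (B(Y) = 1 - 52*(-1/63) = 1 + 52/63 = 115/63)
z = -2084/5 (z = -4/5*521 = -2084/5 ≈ -416.80)
sqrt(B(149) + z) = sqrt(115/63 - 2084/5) = sqrt(-130717/315) = I*sqrt(4575095)/105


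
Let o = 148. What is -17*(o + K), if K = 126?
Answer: -4658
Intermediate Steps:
-17*(o + K) = -17*(148 + 126) = -17*274 = -4658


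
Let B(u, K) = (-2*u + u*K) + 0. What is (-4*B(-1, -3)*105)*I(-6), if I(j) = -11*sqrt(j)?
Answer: 23100*I*sqrt(6) ≈ 56583.0*I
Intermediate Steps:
B(u, K) = -2*u + K*u (B(u, K) = (-2*u + K*u) + 0 = -2*u + K*u)
(-4*B(-1, -3)*105)*I(-6) = (-(-4)*(-2 - 3)*105)*(-11*I*sqrt(6)) = (-(-4)*(-5)*105)*(-11*I*sqrt(6)) = (-4*5*105)*(-11*I*sqrt(6)) = (-20*105)*(-11*I*sqrt(6)) = -(-23100)*I*sqrt(6) = 23100*I*sqrt(6)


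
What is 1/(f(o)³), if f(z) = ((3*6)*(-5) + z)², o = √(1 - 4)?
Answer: (90 - I*√3)⁻⁶ ≈ 1.8671e-12 + 2.1653e-13*I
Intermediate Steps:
o = I*√3 (o = √(-3) = I*√3 ≈ 1.732*I)
f(z) = (-90 + z)² (f(z) = (18*(-5) + z)² = (-90 + z)²)
1/(f(o)³) = 1/(((-90 + I*√3)²)³) = 1/((-90 + I*√3)⁶) = (-90 + I*√3)⁻⁶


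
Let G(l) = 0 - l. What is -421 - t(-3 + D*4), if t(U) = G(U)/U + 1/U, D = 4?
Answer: -5461/13 ≈ -420.08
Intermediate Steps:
G(l) = -l
t(U) = -1 + 1/U (t(U) = (-U)/U + 1/U = -1 + 1/U)
-421 - t(-3 + D*4) = -421 - (1 - (-3 + 4*4))/(-3 + 4*4) = -421 - (1 - (-3 + 16))/(-3 + 16) = -421 - (1 - 1*13)/13 = -421 - (1 - 13)/13 = -421 - (-12)/13 = -421 - 1*(-12/13) = -421 + 12/13 = -5461/13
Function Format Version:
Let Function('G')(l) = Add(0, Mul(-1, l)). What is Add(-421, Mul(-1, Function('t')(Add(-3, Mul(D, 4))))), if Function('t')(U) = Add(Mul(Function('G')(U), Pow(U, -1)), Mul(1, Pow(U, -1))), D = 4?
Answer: Rational(-5461, 13) ≈ -420.08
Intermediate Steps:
Function('G')(l) = Mul(-1, l)
Function('t')(U) = Add(-1, Pow(U, -1)) (Function('t')(U) = Add(Mul(Mul(-1, U), Pow(U, -1)), Mul(1, Pow(U, -1))) = Add(-1, Pow(U, -1)))
Add(-421, Mul(-1, Function('t')(Add(-3, Mul(D, 4))))) = Add(-421, Mul(-1, Mul(Pow(Add(-3, Mul(4, 4)), -1), Add(1, Mul(-1, Add(-3, Mul(4, 4))))))) = Add(-421, Mul(-1, Mul(Pow(Add(-3, 16), -1), Add(1, Mul(-1, Add(-3, 16)))))) = Add(-421, Mul(-1, Mul(Pow(13, -1), Add(1, Mul(-1, 13))))) = Add(-421, Mul(-1, Mul(Rational(1, 13), Add(1, -13)))) = Add(-421, Mul(-1, Mul(Rational(1, 13), -12))) = Add(-421, Mul(-1, Rational(-12, 13))) = Add(-421, Rational(12, 13)) = Rational(-5461, 13)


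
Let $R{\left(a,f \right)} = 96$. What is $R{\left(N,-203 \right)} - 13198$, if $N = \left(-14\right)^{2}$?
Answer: $-13102$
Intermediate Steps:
$N = 196$
$R{\left(N,-203 \right)} - 13198 = 96 - 13198 = -13102$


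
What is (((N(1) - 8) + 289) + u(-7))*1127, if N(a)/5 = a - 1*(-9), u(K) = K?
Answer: 365148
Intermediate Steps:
N(a) = 45 + 5*a (N(a) = 5*(a - 1*(-9)) = 5*(a + 9) = 5*(9 + a) = 45 + 5*a)
(((N(1) - 8) + 289) + u(-7))*1127 = ((((45 + 5*1) - 8) + 289) - 7)*1127 = ((((45 + 5) - 8) + 289) - 7)*1127 = (((50 - 8) + 289) - 7)*1127 = ((42 + 289) - 7)*1127 = (331 - 7)*1127 = 324*1127 = 365148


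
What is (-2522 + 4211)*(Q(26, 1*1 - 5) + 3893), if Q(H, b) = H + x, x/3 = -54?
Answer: 6345573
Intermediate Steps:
x = -162 (x = 3*(-54) = -162)
Q(H, b) = -162 + H (Q(H, b) = H - 162 = -162 + H)
(-2522 + 4211)*(Q(26, 1*1 - 5) + 3893) = (-2522 + 4211)*((-162 + 26) + 3893) = 1689*(-136 + 3893) = 1689*3757 = 6345573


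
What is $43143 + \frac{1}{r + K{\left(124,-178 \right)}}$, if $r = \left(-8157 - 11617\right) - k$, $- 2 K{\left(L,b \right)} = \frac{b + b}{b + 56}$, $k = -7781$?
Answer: $\frac{31566093605}{731662} \approx 43143.0$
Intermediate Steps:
$K{\left(L,b \right)} = - \frac{b}{56 + b}$ ($K{\left(L,b \right)} = - \frac{\left(b + b\right) \frac{1}{b + 56}}{2} = - \frac{2 b \frac{1}{56 + b}}{2} = - \frac{b}{56 + b}$)
$r = -11993$ ($r = \left(-8157 - 11617\right) - -7781 = -19774 + 7781 = -11993$)
$43143 + \frac{1}{r + K{\left(124,-178 \right)}} = 43143 + \frac{1}{-11993 - - \frac{178}{56 - 178}} = 43143 + \frac{1}{-11993 - - \frac{178}{-122}} = 43143 + \frac{1}{-11993 - \left(-178\right) \left(- \frac{1}{122}\right)} = 43143 + \frac{1}{-11993 - \frac{89}{61}} = 43143 + \frac{1}{- \frac{731662}{61}} = 43143 - \frac{61}{731662} = \frac{31566093605}{731662}$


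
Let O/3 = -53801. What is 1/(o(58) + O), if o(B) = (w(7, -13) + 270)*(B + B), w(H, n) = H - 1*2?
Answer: -1/129503 ≈ -7.7218e-6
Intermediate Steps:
O = -161403 (O = 3*(-53801) = -161403)
w(H, n) = -2 + H (w(H, n) = H - 2 = -2 + H)
o(B) = 550*B (o(B) = ((-2 + 7) + 270)*(B + B) = (5 + 270)*(2*B) = 275*(2*B) = 550*B)
1/(o(58) + O) = 1/(550*58 - 161403) = 1/(31900 - 161403) = 1/(-129503) = -1/129503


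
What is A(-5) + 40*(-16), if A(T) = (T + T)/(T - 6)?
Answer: -7030/11 ≈ -639.09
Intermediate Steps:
A(T) = 2*T/(-6 + T) (A(T) = (2*T)/(-6 + T) = 2*T/(-6 + T))
A(-5) + 40*(-16) = 2*(-5)/(-6 - 5) + 40*(-16) = 2*(-5)/(-11) - 640 = 2*(-5)*(-1/11) - 640 = 10/11 - 640 = -7030/11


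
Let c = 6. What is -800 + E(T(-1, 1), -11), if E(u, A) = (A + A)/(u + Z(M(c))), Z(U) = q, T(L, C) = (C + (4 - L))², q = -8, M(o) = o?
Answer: -11211/14 ≈ -800.79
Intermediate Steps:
T(L, C) = (4 + C - L)²
Z(U) = -8
E(u, A) = 2*A/(-8 + u) (E(u, A) = (A + A)/(u - 8) = (2*A)/(-8 + u) = 2*A/(-8 + u))
-800 + E(T(-1, 1), -11) = -800 + 2*(-11)/(-8 + (4 + 1 - 1*(-1))²) = -800 + 2*(-11)/(-8 + (4 + 1 + 1)²) = -800 + 2*(-11)/(-8 + 6²) = -800 + 2*(-11)/(-8 + 36) = -800 + 2*(-11)/28 = -800 + 2*(-11)*(1/28) = -800 - 11/14 = -11211/14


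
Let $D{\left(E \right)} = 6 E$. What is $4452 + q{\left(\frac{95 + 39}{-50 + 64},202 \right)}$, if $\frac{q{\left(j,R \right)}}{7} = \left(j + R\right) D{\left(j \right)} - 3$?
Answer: $\frac{626379}{7} \approx 89483.0$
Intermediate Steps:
$q{\left(j,R \right)} = -21 + 42 j \left(R + j\right)$ ($q{\left(j,R \right)} = 7 \left(\left(j + R\right) 6 j - 3\right) = 7 \left(\left(R + j\right) 6 j - 3\right) = 7 \left(6 j \left(R + j\right) - 3\right) = 7 \left(-3 + 6 j \left(R + j\right)\right) = -21 + 42 j \left(R + j\right)$)
$4452 + q{\left(\frac{95 + 39}{-50 + 64},202 \right)} = 4452 + \left(-21 + 42 \left(\frac{95 + 39}{-50 + 64}\right)^{2} + 42 \cdot 202 \frac{95 + 39}{-50 + 64}\right) = 4452 + \left(-21 + 42 \left(\frac{134}{14}\right)^{2} + 42 \cdot 202 \cdot \frac{134}{14}\right) = 4452 + \left(-21 + 42 \left(134 \cdot \frac{1}{14}\right)^{2} + 42 \cdot 202 \cdot 134 \cdot \frac{1}{14}\right) = 4452 + \left(-21 + 42 \left(\frac{67}{7}\right)^{2} + 42 \cdot 202 \cdot \frac{67}{7}\right) = 4452 + \left(-21 + 42 \cdot \frac{4489}{49} + 81204\right) = 4452 + \left(-21 + \frac{26934}{7} + 81204\right) = 4452 + \frac{595215}{7} = \frac{626379}{7}$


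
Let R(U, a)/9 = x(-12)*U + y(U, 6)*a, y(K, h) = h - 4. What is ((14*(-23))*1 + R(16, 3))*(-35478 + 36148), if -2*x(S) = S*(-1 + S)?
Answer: -7705000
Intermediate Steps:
y(K, h) = -4 + h
x(S) = -S*(-1 + S)/2
R(U, a) = -702*U + 18*a (R(U, a) = 9*(((½)*(-12)*(1 - 1*(-12)))*U + (-4 + 6)*a) = 9*(((½)*(-12)*(1 + 12))*U + 2*a) = 9*(((½)*(-12)*13)*U + 2*a) = 9*(-78*U + 2*a) = -702*U + 18*a)
((14*(-23))*1 + R(16, 3))*(-35478 + 36148) = ((14*(-23))*1 + (-702*16 + 18*3))*(-35478 + 36148) = (-322*1 + (-11232 + 54))*670 = (-322 - 11178)*670 = -11500*670 = -7705000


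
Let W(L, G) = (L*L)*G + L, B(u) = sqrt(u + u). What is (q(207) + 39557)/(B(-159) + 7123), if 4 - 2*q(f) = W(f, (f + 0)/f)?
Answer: 128434813/50737447 - 18031*I*sqrt(318)/50737447 ≈ 2.5314 - 0.0063373*I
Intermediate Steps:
B(u) = sqrt(2)*sqrt(u) (B(u) = sqrt(2*u) = sqrt(2)*sqrt(u))
W(L, G) = L + G*L**2 (W(L, G) = L**2*G + L = G*L**2 + L = L + G*L**2)
q(f) = 2 - f*(1 + f)/2 (q(f) = 2 - f*(1 + ((f + 0)/f)*f)/2 = 2 - f*(1 + (f/f)*f)/2 = 2 - f*(1 + 1*f)/2 = 2 - f*(1 + f)/2)
(q(207) + 39557)/(B(-159) + 7123) = ((2 - 1/2*207*(1 + 207)) + 39557)/(sqrt(2)*sqrt(-159) + 7123) = ((2 - 1/2*207*208) + 39557)/(sqrt(2)*(I*sqrt(159)) + 7123) = ((2 - 21528) + 39557)/(I*sqrt(318) + 7123) = (-21526 + 39557)/(7123 + I*sqrt(318)) = 18031/(7123 + I*sqrt(318))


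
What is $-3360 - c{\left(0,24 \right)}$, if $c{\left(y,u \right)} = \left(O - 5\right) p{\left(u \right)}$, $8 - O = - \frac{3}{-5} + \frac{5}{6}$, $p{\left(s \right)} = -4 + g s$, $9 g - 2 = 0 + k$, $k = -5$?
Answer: $- \frac{16706}{5} \approx -3341.2$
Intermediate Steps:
$g = - \frac{1}{3}$ ($g = \frac{2}{9} + \frac{0 - 5}{9} = \frac{2}{9} + \frac{1}{9} \left(-5\right) = \frac{2}{9} - \frac{5}{9} = - \frac{1}{3} \approx -0.33333$)
$p{\left(s \right)} = -4 - \frac{s}{3}$
$O = \frac{197}{30}$ ($O = 8 - \left(- \frac{3}{-5} + \frac{5}{6}\right) = 8 - \left(\left(-3\right) \left(- \frac{1}{5}\right) + 5 \cdot \frac{1}{6}\right) = 8 - \left(\frac{3}{5} + \frac{5}{6}\right) = 8 - \frac{43}{30} = \frac{197}{30} \approx 6.5667$)
$c{\left(y,u \right)} = - \frac{94}{15} - \frac{47 u}{90}$ ($c{\left(y,u \right)} = \left(\frac{197}{30} - 5\right) \left(-4 - \frac{u}{3}\right) = \frac{47 \left(-4 - \frac{u}{3}\right)}{30} = - \frac{94}{15} - \frac{47 u}{90}$)
$-3360 - c{\left(0,24 \right)} = -3360 - \left(- \frac{94}{15} - \frac{188}{15}\right) = -3360 - - \frac{94}{5} = -3360 + \frac{94}{5} = - \frac{16706}{5}$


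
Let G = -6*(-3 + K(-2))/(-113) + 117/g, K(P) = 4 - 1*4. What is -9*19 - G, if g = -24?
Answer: -150033/904 ≈ -165.97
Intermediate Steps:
K(P) = 0 (K(P) = 4 - 4 = 0)
G = -4551/904 (G = -6*(-3 + 0)/(-113) + 117/(-24) = -6*(-3)*(-1/113) + 117*(-1/24) = 18*(-1/113) - 39/8 = -18/113 - 39/8 = -4551/904 ≈ -5.0343)
-9*19 - G = -9*19 - 1*(-4551/904) = -171 + 4551/904 = -150033/904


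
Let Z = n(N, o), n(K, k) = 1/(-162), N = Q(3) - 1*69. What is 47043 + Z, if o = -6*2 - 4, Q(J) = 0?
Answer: 7620965/162 ≈ 47043.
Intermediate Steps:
o = -16 (o = -12 - 4 = -16)
N = -69 (N = 0 - 1*69 = 0 - 69 = -69)
n(K, k) = -1/162
Z = -1/162 ≈ -0.0061728
47043 + Z = 47043 - 1/162 = 7620965/162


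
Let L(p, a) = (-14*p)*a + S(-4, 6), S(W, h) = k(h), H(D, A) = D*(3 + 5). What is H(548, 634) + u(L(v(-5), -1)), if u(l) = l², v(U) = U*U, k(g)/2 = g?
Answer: 135428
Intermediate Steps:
k(g) = 2*g
H(D, A) = 8*D (H(D, A) = D*8 = 8*D)
v(U) = U²
S(W, h) = 2*h
L(p, a) = 12 - 14*a*p (L(p, a) = (-14*p)*a + 2*6 = -14*a*p + 12 = 12 - 14*a*p)
H(548, 634) + u(L(v(-5), -1)) = 8*548 + (12 - 14*(-1)*(-5)²)² = 4384 + (12 - 14*(-1)*25)² = 4384 + (12 + 350)² = 4384 + 362² = 4384 + 131044 = 135428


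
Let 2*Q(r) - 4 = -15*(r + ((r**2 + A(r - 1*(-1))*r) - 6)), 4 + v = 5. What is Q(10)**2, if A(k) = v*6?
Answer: 1507984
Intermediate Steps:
v = 1 (v = -4 + 5 = 1)
A(k) = 6 (A(k) = 1*6 = 6)
Q(r) = 47 - 105*r/2 - 15*r**2/2 (Q(r) = 2 + (-15*(r + ((r**2 + 6*r) - 6)))/2 = 2 + (-15*(r + (-6 + r**2 + 6*r)))/2 = 2 + (-15*(-6 + r**2 + 7*r))/2 = 2 + (90 - 105*r - 15*r**2)/2 = 2 + (45 - 105*r/2 - 15*r**2/2) = 47 - 105*r/2 - 15*r**2/2)
Q(10)**2 = (47 - 105/2*10 - 15/2*10**2)**2 = (47 - 525 - 15/2*100)**2 = (47 - 525 - 750)**2 = (-1228)**2 = 1507984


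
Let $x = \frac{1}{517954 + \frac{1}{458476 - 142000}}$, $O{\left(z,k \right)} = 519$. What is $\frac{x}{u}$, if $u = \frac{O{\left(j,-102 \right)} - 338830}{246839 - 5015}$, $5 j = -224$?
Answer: $- \frac{76531492224}{55455942538632655} \approx -1.38 \cdot 10^{-6}$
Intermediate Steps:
$j = - \frac{224}{5}$ ($j = \frac{1}{5} \left(-224\right) = - \frac{224}{5} \approx -44.8$)
$u = - \frac{338311}{241824}$ ($u = \frac{519 - 338830}{246839 - 5015} = - \frac{338311}{241824} \approx -1.399$)
$x = \frac{316476}{163920010105}$ ($x = \frac{1}{517954 + \frac{1}{316476}} = \frac{1}{\frac{163920010105}{316476}} = \frac{316476}{163920010105} \approx 1.9307 \cdot 10^{-6}$)
$\frac{x}{u} = \frac{316476}{163920010105 \left(- \frac{338311}{241824}\right)} = \frac{316476}{163920010105} \left(- \frac{241824}{338311}\right) = - \frac{76531492224}{55455942538632655}$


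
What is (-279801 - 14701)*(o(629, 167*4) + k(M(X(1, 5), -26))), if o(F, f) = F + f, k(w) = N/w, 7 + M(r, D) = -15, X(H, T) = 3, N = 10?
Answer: -4200187524/11 ≈ -3.8184e+8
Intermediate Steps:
M(r, D) = -22 (M(r, D) = -7 - 15 = -22)
k(w) = 10/w
(-279801 - 14701)*(o(629, 167*4) + k(M(X(1, 5), -26))) = (-279801 - 14701)*((629 + 167*4) + 10/(-22)) = -294502*((629 + 668) + 10*(-1/22)) = -294502*(1297 - 5/11) = -294502*14262/11 = -4200187524/11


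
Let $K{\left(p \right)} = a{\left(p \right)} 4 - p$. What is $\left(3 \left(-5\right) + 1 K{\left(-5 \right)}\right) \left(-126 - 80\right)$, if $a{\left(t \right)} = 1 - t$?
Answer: $-2884$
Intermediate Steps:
$K{\left(p \right)} = 4 - 5 p$ ($K{\left(p \right)} = \left(1 - p\right) 4 - p = \left(4 - 4 p\right) - p = 4 - 5 p$)
$\left(3 \left(-5\right) + 1 K{\left(-5 \right)}\right) \left(-126 - 80\right) = \left(3 \left(-5\right) + 1 \left(4 - -25\right)\right) \left(-126 - 80\right) = \left(-15 + 1 \left(4 + 25\right)\right) \left(-206\right) = \left(-15 + 1 \cdot 29\right) \left(-206\right) = \left(-15 + 29\right) \left(-206\right) = 14 \left(-206\right) = -2884$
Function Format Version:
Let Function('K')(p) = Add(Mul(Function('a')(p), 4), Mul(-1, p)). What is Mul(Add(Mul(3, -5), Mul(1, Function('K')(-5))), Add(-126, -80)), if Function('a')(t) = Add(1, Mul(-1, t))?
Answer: -2884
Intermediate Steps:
Function('K')(p) = Add(4, Mul(-5, p)) (Function('K')(p) = Add(Mul(Add(1, Mul(-1, p)), 4), Mul(-1, p)) = Add(Add(4, Mul(-4, p)), Mul(-1, p)) = Add(4, Mul(-5, p)))
Mul(Add(Mul(3, -5), Mul(1, Function('K')(-5))), Add(-126, -80)) = Mul(Add(Mul(3, -5), Mul(1, Add(4, Mul(-5, -5)))), Add(-126, -80)) = Mul(Add(-15, Mul(1, Add(4, 25))), -206) = Mul(Add(-15, Mul(1, 29)), -206) = Mul(Add(-15, 29), -206) = Mul(14, -206) = -2884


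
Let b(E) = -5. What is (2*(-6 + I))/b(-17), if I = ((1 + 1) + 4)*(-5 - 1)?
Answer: 84/5 ≈ 16.800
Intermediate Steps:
I = -36 (I = (2 + 4)*(-6) = 6*(-6) = -36)
(2*(-6 + I))/b(-17) = (2*(-6 - 36))/(-5) = (2*(-42))*(-⅕) = -84*(-⅕) = 84/5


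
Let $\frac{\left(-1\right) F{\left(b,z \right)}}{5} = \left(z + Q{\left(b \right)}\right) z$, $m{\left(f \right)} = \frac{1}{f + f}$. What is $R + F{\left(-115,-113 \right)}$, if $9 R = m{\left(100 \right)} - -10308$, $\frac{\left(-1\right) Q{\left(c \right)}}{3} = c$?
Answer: $\frac{238005601}{1800} \approx 1.3223 \cdot 10^{5}$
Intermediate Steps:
$m{\left(f \right)} = \frac{1}{2 f}$
$Q{\left(c \right)} = - 3 c$
$R = \frac{2061601}{1800}$ ($R = \frac{\frac{1}{2 \cdot 100} - -10308}{9} = \frac{\frac{1}{2} \cdot \frac{1}{100} + 10308}{9} = \frac{\frac{1}{200} + 10308}{9} = \frac{1}{9} \cdot \frac{2061601}{200} = \frac{2061601}{1800} \approx 1145.3$)
$F{\left(b,z \right)} = - 5 z \left(z - 3 b\right)$ ($F{\left(b,z \right)} = - 5 \left(z - 3 b\right) z = - 5 z \left(z - 3 b\right)$)
$R + F{\left(-115,-113 \right)} = \frac{2061601}{1800} + 5 \left(-113\right) \left(\left(-1\right) \left(-113\right) + 3 \left(-115\right)\right) = \frac{2061601}{1800} + 5 \left(-113\right) \left(113 - 345\right) = \frac{2061601}{1800} + 5 \left(-113\right) \left(-232\right) = \frac{2061601}{1800} + 131080 = \frac{238005601}{1800}$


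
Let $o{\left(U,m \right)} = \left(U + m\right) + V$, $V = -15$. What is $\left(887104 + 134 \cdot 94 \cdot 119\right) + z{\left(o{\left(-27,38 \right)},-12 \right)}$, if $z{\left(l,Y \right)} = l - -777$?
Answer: $2386801$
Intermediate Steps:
$o{\left(U,m \right)} = -15 + U + m$ ($o{\left(U,m \right)} = \left(U + m\right) - 15 = -15 + U + m$)
$z{\left(l,Y \right)} = 777 + l$ ($z{\left(l,Y \right)} = l + 777 = 777 + l$)
$\left(887104 + 134 \cdot 94 \cdot 119\right) + z{\left(o{\left(-27,38 \right)},-12 \right)} = \left(887104 + 134 \cdot 94 \cdot 119\right) + \left(777 - 4\right) = \left(887104 + 12596 \cdot 119\right) + \left(777 - 4\right) = \left(887104 + 1498924\right) + 773 = 2386028 + 773 = 2386801$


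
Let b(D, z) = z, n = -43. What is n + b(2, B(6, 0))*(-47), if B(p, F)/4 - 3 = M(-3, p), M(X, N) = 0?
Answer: -607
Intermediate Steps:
B(p, F) = 12 (B(p, F) = 12 + 4*0 = 12 + 0 = 12)
n + b(2, B(6, 0))*(-47) = -43 + 12*(-47) = -43 - 564 = -607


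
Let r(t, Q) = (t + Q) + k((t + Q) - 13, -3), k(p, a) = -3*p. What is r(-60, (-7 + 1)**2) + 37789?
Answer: 37876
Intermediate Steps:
r(t, Q) = 39 - 2*Q - 2*t (r(t, Q) = (t + Q) - 3*((t + Q) - 13) = (Q + t) - 3*((Q + t) - 13) = (Q + t) - 3*(-13 + Q + t) = (Q + t) + (39 - 3*Q - 3*t) = 39 - 2*Q - 2*t)
r(-60, (-7 + 1)**2) + 37789 = (39 - 2*(-7 + 1)**2 - 2*(-60)) + 37789 = (39 - 2*(-6)**2 + 120) + 37789 = (39 - 2*36 + 120) + 37789 = (39 - 72 + 120) + 37789 = 87 + 37789 = 37876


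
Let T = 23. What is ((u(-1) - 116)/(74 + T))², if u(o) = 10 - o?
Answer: 11025/9409 ≈ 1.1718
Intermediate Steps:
((u(-1) - 116)/(74 + T))² = (((10 - 1*(-1)) - 116)/(74 + 23))² = (((10 + 1) - 116)/97)² = ((11 - 116)*(1/97))² = (-105*1/97)² = (-105/97)² = 11025/9409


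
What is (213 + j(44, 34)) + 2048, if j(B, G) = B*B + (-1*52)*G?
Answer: 2429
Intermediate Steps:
j(B, G) = B**2 - 52*G
(213 + j(44, 34)) + 2048 = (213 + (44**2 - 52*34)) + 2048 = (213 + (1936 - 1768)) + 2048 = (213 + 168) + 2048 = 381 + 2048 = 2429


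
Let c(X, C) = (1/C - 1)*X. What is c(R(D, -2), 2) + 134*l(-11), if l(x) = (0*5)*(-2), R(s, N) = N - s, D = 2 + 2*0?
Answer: 2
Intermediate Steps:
D = 2 (D = 2 + 0 = 2)
l(x) = 0 (l(x) = 0*(-2) = 0)
c(X, C) = X*(-1 + 1/C) (c(X, C) = (1/C - 1)*X = (-1 + 1/C)*X = X*(-1 + 1/C))
c(R(D, -2), 2) + 134*l(-11) = (-(-2 - 1*2) + (-2 - 1*2)/2) + 134*0 = (-(-2 - 2) + (-2 - 2)*(½)) + 0 = (-1*(-4) - 4*½) + 0 = (4 - 2) + 0 = 2 + 0 = 2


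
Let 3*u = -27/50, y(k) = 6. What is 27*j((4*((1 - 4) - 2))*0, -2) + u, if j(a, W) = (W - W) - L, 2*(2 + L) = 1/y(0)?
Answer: 5157/100 ≈ 51.570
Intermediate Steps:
u = -9/50 (u = (-27/50)/3 = (-27*1/50)/3 = (⅓)*(-27/50) = -9/50 ≈ -0.18000)
L = -23/12 (L = -2 + (½)/6 = -2 + (½)*(⅙) = -2 + 1/12 = -23/12 ≈ -1.9167)
j(a, W) = 23/12 (j(a, W) = (W - W) - 1*(-23/12) = 0 + 23/12 = 23/12)
27*j((4*((1 - 4) - 2))*0, -2) + u = 27*(23/12) - 9/50 = 207/4 - 9/50 = 5157/100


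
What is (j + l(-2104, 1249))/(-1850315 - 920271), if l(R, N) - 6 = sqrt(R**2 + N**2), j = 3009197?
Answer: -3009203/2770586 - sqrt(5986817)/2770586 ≈ -1.0870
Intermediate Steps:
l(R, N) = 6 + sqrt(N**2 + R**2) (l(R, N) = 6 + sqrt(R**2 + N**2) = 6 + sqrt(N**2 + R**2))
(j + l(-2104, 1249))/(-1850315 - 920271) = (3009197 + (6 + sqrt(1249**2 + (-2104)**2)))/(-1850315 - 920271) = (3009197 + (6 + sqrt(1560001 + 4426816)))/(-2770586) = (3009197 + (6 + sqrt(5986817)))*(-1/2770586) = (3009203 + sqrt(5986817))*(-1/2770586) = -3009203/2770586 - sqrt(5986817)/2770586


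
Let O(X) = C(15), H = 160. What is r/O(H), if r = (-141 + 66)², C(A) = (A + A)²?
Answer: 25/4 ≈ 6.2500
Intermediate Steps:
C(A) = 4*A² (C(A) = (2*A)² = 4*A²)
O(X) = 900 (O(X) = 4*15² = 4*225 = 900)
r = 5625 (r = (-75)² = 5625)
r/O(H) = 5625/900 = 5625*(1/900) = 25/4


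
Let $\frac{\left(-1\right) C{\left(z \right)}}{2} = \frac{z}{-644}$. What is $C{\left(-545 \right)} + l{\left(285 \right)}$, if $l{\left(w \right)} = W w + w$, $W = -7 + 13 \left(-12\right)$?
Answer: $- \frac{14867285}{322} \approx -46172.0$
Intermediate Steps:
$C{\left(z \right)} = \frac{z}{322}$ ($C{\left(z \right)} = - 2 \frac{z}{-644} = - 2 z \left(- \frac{1}{644}\right) = - 2 \left(- \frac{z}{644}\right) = \frac{z}{322}$)
$W = -163$ ($W = -7 - 156 = -163$)
$l{\left(w \right)} = - 162 w$ ($l{\left(w \right)} = - 163 w + w = - 162 w$)
$C{\left(-545 \right)} + l{\left(285 \right)} = \frac{1}{322} \left(-545\right) - 46170 = - \frac{545}{322} - 46170 = - \frac{14867285}{322}$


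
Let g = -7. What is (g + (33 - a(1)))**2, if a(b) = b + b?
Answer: 576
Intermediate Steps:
a(b) = 2*b
(g + (33 - a(1)))**2 = (-7 + (33 - 2))**2 = (-7 + 31)**2 = 24**2 = 576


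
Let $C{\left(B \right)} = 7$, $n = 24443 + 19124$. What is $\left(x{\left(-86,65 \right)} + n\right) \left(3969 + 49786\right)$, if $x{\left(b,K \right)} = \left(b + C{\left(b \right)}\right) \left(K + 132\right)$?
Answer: $1505355020$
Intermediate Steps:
$n = 43567$
$x{\left(b,K \right)} = \left(7 + b\right) \left(132 + K\right)$ ($x{\left(b,K \right)} = \left(b + 7\right) \left(K + 132\right) = \left(7 + b\right) \left(132 + K\right)$)
$\left(x{\left(-86,65 \right)} + n\right) \left(3969 + 49786\right) = \left(\left(924 + 7 \cdot 65 + 132 \left(-86\right) + 65 \left(-86\right)\right) + 43567\right) \left(3969 + 49786\right) = \left(\left(924 + 455 - 11352 - 5590\right) + 43567\right) 53755 = \left(-15563 + 43567\right) 53755 = 28004 \cdot 53755 = 1505355020$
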